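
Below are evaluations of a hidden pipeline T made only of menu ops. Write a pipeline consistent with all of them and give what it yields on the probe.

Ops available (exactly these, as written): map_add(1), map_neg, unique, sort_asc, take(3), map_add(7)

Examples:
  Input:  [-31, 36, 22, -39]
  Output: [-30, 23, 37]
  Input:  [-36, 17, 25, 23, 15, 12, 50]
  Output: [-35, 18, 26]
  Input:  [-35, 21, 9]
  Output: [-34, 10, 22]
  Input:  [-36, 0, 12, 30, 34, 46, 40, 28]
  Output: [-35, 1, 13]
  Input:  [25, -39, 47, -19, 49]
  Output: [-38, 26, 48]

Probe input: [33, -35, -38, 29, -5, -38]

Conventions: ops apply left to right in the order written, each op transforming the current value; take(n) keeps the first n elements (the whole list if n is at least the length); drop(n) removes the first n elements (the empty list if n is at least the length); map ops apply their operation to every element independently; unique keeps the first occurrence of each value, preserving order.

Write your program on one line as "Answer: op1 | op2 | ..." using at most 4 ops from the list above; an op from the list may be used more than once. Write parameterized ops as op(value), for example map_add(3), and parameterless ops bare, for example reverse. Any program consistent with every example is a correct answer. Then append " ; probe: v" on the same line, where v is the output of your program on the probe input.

take(3) | sort_asc | map_add(1) ; probe: [-37, -34, 34]

Check, running the answer program on each example:
  [-31, 36, 22, -39] -> [-31, 36, 22] -> [-31, 22, 36] -> [-30, 23, 37]
  [-36, 17, 25, 23, 15, 12, 50] -> [-36, 17, 25] -> [-36, 17, 25] -> [-35, 18, 26]
  [-35, 21, 9] -> [-35, 21, 9] -> [-35, 9, 21] -> [-34, 10, 22]
  [-36, 0, 12, 30, 34, 46, 40, 28] -> [-36, 0, 12] -> [-36, 0, 12] -> [-35, 1, 13]
  [25, -39, 47, -19, 49] -> [25, -39, 47] -> [-39, 25, 47] -> [-38, 26, 48]
  probe: [33, -35, -38, 29, -5, -38] -> [33, -35, -38] -> [-38, -35, 33] -> [-37, -34, 34]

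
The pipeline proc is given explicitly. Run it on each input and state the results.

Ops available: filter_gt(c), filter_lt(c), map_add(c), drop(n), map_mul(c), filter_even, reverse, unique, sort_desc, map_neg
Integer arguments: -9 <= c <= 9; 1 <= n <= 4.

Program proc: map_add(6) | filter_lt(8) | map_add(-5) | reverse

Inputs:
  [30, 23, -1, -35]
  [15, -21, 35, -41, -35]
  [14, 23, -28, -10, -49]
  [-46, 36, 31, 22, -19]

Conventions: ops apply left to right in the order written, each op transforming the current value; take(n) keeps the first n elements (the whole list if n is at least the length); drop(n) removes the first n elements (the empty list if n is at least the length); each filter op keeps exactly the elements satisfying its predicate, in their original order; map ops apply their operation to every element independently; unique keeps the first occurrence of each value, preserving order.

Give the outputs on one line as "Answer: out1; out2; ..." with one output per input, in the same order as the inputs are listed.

[-34, 0]; [-34, -40, -20]; [-48, -9, -27]; [-18, -45]

Execution, op by op:
  [30, 23, -1, -35] -> [36, 29, 5, -29] -> [5, -29] -> [0, -34] -> [-34, 0]
  [15, -21, 35, -41, -35] -> [21, -15, 41, -35, -29] -> [-15, -35, -29] -> [-20, -40, -34] -> [-34, -40, -20]
  [14, 23, -28, -10, -49] -> [20, 29, -22, -4, -43] -> [-22, -4, -43] -> [-27, -9, -48] -> [-48, -9, -27]
  [-46, 36, 31, 22, -19] -> [-40, 42, 37, 28, -13] -> [-40, -13] -> [-45, -18] -> [-18, -45]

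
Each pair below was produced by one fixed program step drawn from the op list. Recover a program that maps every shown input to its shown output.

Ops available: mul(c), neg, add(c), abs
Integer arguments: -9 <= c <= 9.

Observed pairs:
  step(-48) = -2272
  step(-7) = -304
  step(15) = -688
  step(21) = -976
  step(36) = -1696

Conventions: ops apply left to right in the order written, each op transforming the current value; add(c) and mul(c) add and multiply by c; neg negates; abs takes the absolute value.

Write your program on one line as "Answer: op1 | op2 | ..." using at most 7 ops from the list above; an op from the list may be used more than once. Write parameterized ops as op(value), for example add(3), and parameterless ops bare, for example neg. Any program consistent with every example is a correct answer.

abs | neg | mul(6) | mul(-2) | add(-8) | mul(-4)

Check, running the answer program on each example:
  -48 -> 48 -> -48 -> -288 -> 576 -> 568 -> -2272
  -7 -> 7 -> -7 -> -42 -> 84 -> 76 -> -304
  15 -> 15 -> -15 -> -90 -> 180 -> 172 -> -688
  21 -> 21 -> -21 -> -126 -> 252 -> 244 -> -976
  36 -> 36 -> -36 -> -216 -> 432 -> 424 -> -1696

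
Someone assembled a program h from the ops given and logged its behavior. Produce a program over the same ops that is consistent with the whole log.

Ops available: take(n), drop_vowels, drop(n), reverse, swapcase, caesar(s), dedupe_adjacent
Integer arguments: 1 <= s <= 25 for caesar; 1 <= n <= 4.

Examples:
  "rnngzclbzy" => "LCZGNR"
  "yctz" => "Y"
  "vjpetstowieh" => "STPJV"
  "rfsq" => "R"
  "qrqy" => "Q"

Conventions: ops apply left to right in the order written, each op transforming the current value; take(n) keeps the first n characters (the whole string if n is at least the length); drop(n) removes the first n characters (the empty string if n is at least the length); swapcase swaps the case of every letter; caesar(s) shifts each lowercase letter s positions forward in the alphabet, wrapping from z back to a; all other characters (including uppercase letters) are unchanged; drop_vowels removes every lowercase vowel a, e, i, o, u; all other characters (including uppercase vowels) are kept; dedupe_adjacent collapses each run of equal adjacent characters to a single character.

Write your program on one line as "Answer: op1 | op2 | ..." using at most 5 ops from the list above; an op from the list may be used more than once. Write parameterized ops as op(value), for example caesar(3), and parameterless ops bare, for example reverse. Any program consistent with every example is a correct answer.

dedupe_adjacent | drop_vowels | reverse | drop(3) | swapcase

Check, running the answer program on each example:
  "rnngzclbzy" -> "rngzclbzy" -> "rngzclbzy" -> "yzblczgnr" -> "lczgnr" -> "LCZGNR"
  "yctz" -> "yctz" -> "yctz" -> "ztcy" -> "y" -> "Y"
  "vjpetstowieh" -> "vjpetstowieh" -> "vjptstwh" -> "hwtstpjv" -> "stpjv" -> "STPJV"
  "rfsq" -> "rfsq" -> "rfsq" -> "qsfr" -> "r" -> "R"
  "qrqy" -> "qrqy" -> "qrqy" -> "yqrq" -> "q" -> "Q"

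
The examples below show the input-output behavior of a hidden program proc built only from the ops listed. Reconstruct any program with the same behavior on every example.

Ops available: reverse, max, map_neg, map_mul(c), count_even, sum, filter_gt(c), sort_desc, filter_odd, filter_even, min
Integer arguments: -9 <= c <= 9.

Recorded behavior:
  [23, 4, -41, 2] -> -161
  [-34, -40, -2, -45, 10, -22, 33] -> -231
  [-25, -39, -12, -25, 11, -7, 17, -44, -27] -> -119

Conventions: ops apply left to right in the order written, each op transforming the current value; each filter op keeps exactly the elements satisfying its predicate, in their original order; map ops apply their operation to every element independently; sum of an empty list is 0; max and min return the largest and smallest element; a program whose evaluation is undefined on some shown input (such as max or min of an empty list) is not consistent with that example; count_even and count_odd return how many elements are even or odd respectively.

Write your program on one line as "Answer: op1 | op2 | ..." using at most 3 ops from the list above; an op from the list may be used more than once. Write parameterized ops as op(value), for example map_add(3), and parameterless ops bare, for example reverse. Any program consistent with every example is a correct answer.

map_mul(-7) | min

Check, running the answer program on each example:
  [23, 4, -41, 2] -> [-161, -28, 287, -14] -> -161
  [-34, -40, -2, -45, 10, -22, 33] -> [238, 280, 14, 315, -70, 154, -231] -> -231
  [-25, -39, -12, -25, 11, -7, 17, -44, -27] -> [175, 273, 84, 175, -77, 49, -119, 308, 189] -> -119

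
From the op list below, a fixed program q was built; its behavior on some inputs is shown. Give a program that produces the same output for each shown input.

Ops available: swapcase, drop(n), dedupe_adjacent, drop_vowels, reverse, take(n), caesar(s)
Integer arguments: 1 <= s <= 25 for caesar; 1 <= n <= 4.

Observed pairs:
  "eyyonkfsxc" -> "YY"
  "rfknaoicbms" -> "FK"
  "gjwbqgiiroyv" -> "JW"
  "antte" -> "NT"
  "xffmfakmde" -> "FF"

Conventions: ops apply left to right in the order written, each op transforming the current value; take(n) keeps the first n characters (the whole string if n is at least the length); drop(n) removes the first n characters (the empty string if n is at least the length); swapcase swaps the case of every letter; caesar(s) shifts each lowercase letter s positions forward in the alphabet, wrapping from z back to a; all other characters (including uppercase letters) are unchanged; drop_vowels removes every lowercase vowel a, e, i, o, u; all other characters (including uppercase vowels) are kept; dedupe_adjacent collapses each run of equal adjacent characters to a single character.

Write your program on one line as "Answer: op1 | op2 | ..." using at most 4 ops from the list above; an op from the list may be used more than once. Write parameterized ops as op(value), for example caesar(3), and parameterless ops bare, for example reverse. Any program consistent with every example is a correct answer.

swapcase | drop(1) | take(2)

Check, running the answer program on each example:
  "eyyonkfsxc" -> "EYYONKFSXC" -> "YYONKFSXC" -> "YY"
  "rfknaoicbms" -> "RFKNAOICBMS" -> "FKNAOICBMS" -> "FK"
  "gjwbqgiiroyv" -> "GJWBQGIIROYV" -> "JWBQGIIROYV" -> "JW"
  "antte" -> "ANTTE" -> "NTTE" -> "NT"
  "xffmfakmde" -> "XFFMFAKMDE" -> "FFMFAKMDE" -> "FF"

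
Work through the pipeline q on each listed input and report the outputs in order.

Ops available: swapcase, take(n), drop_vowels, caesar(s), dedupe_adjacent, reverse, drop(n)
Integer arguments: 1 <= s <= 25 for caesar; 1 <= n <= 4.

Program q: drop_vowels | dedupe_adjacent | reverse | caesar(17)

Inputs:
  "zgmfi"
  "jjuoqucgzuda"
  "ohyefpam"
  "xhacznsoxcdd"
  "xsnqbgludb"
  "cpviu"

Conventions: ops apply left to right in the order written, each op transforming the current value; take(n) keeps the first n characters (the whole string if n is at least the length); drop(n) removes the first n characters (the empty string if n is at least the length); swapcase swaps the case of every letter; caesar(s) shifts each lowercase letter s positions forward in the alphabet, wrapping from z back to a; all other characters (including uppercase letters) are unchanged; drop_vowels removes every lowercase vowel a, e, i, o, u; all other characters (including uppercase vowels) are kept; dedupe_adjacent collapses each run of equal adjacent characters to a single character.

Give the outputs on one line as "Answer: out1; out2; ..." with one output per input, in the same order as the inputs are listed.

Execution, op by op:
  "zgmfi" -> "zgmf" -> "zgmf" -> "fmgz" -> "wdxq"
  "jjuoqucgzuda" -> "jjqcgzd" -> "jqcgzd" -> "dzgcqj" -> "uqxtha"
  "ohyefpam" -> "hyfpm" -> "hyfpm" -> "mpfyh" -> "dgwpy"
  "xhacznsoxcdd" -> "xhcznsxcdd" -> "xhcznsxcd" -> "dcxsnzchx" -> "utojeqtyo"
  "xsnqbgludb" -> "xsnqbgldb" -> "xsnqbgldb" -> "bdlgbqnsx" -> "sucxshejo"
  "cpviu" -> "cpv" -> "cpv" -> "vpc" -> "mgt"

"wdxq"; "uqxtha"; "dgwpy"; "utojeqtyo"; "sucxshejo"; "mgt"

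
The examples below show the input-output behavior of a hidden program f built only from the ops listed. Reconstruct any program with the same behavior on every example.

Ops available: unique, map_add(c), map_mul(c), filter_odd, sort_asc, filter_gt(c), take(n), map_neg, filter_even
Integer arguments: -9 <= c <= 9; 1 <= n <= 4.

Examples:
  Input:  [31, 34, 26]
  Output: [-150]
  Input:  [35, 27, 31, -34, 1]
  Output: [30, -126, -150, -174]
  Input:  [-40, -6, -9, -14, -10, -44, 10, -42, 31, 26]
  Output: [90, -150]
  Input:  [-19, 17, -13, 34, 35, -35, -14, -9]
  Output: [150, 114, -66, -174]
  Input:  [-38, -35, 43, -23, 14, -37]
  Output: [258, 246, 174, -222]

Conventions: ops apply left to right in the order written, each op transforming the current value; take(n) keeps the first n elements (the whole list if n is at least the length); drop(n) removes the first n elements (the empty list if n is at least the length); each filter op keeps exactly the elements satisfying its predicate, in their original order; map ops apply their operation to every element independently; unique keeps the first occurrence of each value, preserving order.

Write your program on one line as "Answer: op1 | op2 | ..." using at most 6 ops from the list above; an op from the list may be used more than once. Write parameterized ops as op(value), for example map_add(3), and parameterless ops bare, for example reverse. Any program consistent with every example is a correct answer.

filter_odd | map_add(-6) | take(4) | sort_asc | map_mul(-6)

Check, running the answer program on each example:
  [31, 34, 26] -> [31] -> [25] -> [25] -> [25] -> [-150]
  [35, 27, 31, -34, 1] -> [35, 27, 31, 1] -> [29, 21, 25, -5] -> [29, 21, 25, -5] -> [-5, 21, 25, 29] -> [30, -126, -150, -174]
  [-40, -6, -9, -14, -10, -44, 10, -42, 31, 26] -> [-9, 31] -> [-15, 25] -> [-15, 25] -> [-15, 25] -> [90, -150]
  [-19, 17, -13, 34, 35, -35, -14, -9] -> [-19, 17, -13, 35, -35, -9] -> [-25, 11, -19, 29, -41, -15] -> [-25, 11, -19, 29] -> [-25, -19, 11, 29] -> [150, 114, -66, -174]
  [-38, -35, 43, -23, 14, -37] -> [-35, 43, -23, -37] -> [-41, 37, -29, -43] -> [-41, 37, -29, -43] -> [-43, -41, -29, 37] -> [258, 246, 174, -222]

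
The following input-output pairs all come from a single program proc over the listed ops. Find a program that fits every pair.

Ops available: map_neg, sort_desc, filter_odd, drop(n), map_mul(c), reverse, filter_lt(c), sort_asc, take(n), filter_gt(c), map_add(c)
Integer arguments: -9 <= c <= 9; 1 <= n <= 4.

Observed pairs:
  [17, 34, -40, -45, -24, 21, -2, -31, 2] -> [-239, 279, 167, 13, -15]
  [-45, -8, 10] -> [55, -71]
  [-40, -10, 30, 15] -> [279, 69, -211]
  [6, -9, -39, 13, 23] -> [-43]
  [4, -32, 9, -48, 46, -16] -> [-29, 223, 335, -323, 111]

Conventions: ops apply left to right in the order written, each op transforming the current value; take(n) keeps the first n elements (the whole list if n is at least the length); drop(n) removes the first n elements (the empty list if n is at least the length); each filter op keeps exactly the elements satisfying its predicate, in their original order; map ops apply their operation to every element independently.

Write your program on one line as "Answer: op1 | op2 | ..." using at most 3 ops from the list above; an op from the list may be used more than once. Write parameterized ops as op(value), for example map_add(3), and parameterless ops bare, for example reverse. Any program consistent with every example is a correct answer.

map_mul(-7) | map_add(-1) | filter_odd

Check, running the answer program on each example:
  [17, 34, -40, -45, -24, 21, -2, -31, 2] -> [-119, -238, 280, 315, 168, -147, 14, 217, -14] -> [-120, -239, 279, 314, 167, -148, 13, 216, -15] -> [-239, 279, 167, 13, -15]
  [-45, -8, 10] -> [315, 56, -70] -> [314, 55, -71] -> [55, -71]
  [-40, -10, 30, 15] -> [280, 70, -210, -105] -> [279, 69, -211, -106] -> [279, 69, -211]
  [6, -9, -39, 13, 23] -> [-42, 63, 273, -91, -161] -> [-43, 62, 272, -92, -162] -> [-43]
  [4, -32, 9, -48, 46, -16] -> [-28, 224, -63, 336, -322, 112] -> [-29, 223, -64, 335, -323, 111] -> [-29, 223, 335, -323, 111]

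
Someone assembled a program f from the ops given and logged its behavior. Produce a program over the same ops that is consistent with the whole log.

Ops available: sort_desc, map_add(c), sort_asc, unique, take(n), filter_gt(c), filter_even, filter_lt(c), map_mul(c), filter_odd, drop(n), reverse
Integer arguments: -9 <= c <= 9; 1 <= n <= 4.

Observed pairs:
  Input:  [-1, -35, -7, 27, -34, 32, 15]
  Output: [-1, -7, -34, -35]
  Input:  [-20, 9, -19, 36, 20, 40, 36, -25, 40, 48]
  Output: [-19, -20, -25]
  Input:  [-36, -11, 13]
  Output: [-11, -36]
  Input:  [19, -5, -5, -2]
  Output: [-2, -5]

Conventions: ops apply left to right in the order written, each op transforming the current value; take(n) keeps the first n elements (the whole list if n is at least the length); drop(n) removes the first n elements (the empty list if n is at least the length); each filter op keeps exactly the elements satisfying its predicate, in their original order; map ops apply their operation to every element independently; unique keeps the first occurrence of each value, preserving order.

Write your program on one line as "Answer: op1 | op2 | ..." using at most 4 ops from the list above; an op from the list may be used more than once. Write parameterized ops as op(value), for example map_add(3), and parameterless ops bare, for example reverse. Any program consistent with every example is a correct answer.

filter_lt(6) | sort_desc | unique

Check, running the answer program on each example:
  [-1, -35, -7, 27, -34, 32, 15] -> [-1, -35, -7, -34] -> [-1, -7, -34, -35] -> [-1, -7, -34, -35]
  [-20, 9, -19, 36, 20, 40, 36, -25, 40, 48] -> [-20, -19, -25] -> [-19, -20, -25] -> [-19, -20, -25]
  [-36, -11, 13] -> [-36, -11] -> [-11, -36] -> [-11, -36]
  [19, -5, -5, -2] -> [-5, -5, -2] -> [-2, -5, -5] -> [-2, -5]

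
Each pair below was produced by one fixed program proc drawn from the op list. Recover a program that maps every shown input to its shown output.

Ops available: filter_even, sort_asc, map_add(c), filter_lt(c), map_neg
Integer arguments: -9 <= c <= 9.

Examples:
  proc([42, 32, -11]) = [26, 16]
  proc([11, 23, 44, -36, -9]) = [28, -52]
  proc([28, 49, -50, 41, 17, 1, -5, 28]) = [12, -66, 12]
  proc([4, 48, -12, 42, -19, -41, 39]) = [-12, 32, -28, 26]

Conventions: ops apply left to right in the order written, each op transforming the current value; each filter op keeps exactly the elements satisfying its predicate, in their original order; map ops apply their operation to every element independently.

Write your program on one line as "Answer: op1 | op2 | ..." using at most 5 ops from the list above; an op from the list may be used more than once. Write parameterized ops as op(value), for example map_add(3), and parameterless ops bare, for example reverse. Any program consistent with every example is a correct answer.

map_neg | map_add(9) | map_neg | map_add(-7) | filter_even

Check, running the answer program on each example:
  [42, 32, -11] -> [-42, -32, 11] -> [-33, -23, 20] -> [33, 23, -20] -> [26, 16, -27] -> [26, 16]
  [11, 23, 44, -36, -9] -> [-11, -23, -44, 36, 9] -> [-2, -14, -35, 45, 18] -> [2, 14, 35, -45, -18] -> [-5, 7, 28, -52, -25] -> [28, -52]
  [28, 49, -50, 41, 17, 1, -5, 28] -> [-28, -49, 50, -41, -17, -1, 5, -28] -> [-19, -40, 59, -32, -8, 8, 14, -19] -> [19, 40, -59, 32, 8, -8, -14, 19] -> [12, 33, -66, 25, 1, -15, -21, 12] -> [12, -66, 12]
  [4, 48, -12, 42, -19, -41, 39] -> [-4, -48, 12, -42, 19, 41, -39] -> [5, -39, 21, -33, 28, 50, -30] -> [-5, 39, -21, 33, -28, -50, 30] -> [-12, 32, -28, 26, -35, -57, 23] -> [-12, 32, -28, 26]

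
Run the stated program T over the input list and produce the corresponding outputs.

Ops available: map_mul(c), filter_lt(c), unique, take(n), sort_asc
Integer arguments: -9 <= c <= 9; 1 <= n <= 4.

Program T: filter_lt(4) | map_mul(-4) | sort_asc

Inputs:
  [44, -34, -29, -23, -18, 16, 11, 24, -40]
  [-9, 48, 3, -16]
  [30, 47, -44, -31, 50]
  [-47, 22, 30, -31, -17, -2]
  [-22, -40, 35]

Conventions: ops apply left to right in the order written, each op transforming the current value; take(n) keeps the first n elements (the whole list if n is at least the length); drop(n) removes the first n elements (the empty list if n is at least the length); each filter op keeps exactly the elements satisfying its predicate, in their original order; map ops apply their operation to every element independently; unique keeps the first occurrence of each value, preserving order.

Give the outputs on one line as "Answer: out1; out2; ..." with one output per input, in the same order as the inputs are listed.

Execution, op by op:
  [44, -34, -29, -23, -18, 16, 11, 24, -40] -> [-34, -29, -23, -18, -40] -> [136, 116, 92, 72, 160] -> [72, 92, 116, 136, 160]
  [-9, 48, 3, -16] -> [-9, 3, -16] -> [36, -12, 64] -> [-12, 36, 64]
  [30, 47, -44, -31, 50] -> [-44, -31] -> [176, 124] -> [124, 176]
  [-47, 22, 30, -31, -17, -2] -> [-47, -31, -17, -2] -> [188, 124, 68, 8] -> [8, 68, 124, 188]
  [-22, -40, 35] -> [-22, -40] -> [88, 160] -> [88, 160]

[72, 92, 116, 136, 160]; [-12, 36, 64]; [124, 176]; [8, 68, 124, 188]; [88, 160]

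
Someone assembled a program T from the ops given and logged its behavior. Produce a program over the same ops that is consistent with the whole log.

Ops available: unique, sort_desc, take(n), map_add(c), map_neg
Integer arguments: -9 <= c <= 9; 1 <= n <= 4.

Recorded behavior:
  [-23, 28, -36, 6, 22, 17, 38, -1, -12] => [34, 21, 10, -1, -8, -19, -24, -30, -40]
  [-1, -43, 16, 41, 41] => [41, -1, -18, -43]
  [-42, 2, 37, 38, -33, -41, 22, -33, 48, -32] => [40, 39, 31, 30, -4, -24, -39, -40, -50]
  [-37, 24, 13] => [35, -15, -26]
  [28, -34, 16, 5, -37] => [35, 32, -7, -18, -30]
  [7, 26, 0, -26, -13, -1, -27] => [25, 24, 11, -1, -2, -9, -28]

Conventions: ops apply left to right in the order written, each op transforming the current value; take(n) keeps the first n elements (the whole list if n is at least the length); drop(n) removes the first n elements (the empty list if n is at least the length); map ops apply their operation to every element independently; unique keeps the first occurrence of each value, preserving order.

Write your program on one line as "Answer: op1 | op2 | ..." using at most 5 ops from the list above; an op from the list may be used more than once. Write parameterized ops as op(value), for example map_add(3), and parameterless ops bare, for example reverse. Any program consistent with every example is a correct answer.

unique | sort_desc | map_neg | map_add(-2) | sort_desc

Check, running the answer program on each example:
  [-23, 28, -36, 6, 22, 17, 38, -1, -12] -> [-23, 28, -36, 6, 22, 17, 38, -1, -12] -> [38, 28, 22, 17, 6, -1, -12, -23, -36] -> [-38, -28, -22, -17, -6, 1, 12, 23, 36] -> [-40, -30, -24, -19, -8, -1, 10, 21, 34] -> [34, 21, 10, -1, -8, -19, -24, -30, -40]
  [-1, -43, 16, 41, 41] -> [-1, -43, 16, 41] -> [41, 16, -1, -43] -> [-41, -16, 1, 43] -> [-43, -18, -1, 41] -> [41, -1, -18, -43]
  [-42, 2, 37, 38, -33, -41, 22, -33, 48, -32] -> [-42, 2, 37, 38, -33, -41, 22, 48, -32] -> [48, 38, 37, 22, 2, -32, -33, -41, -42] -> [-48, -38, -37, -22, -2, 32, 33, 41, 42] -> [-50, -40, -39, -24, -4, 30, 31, 39, 40] -> [40, 39, 31, 30, -4, -24, -39, -40, -50]
  [-37, 24, 13] -> [-37, 24, 13] -> [24, 13, -37] -> [-24, -13, 37] -> [-26, -15, 35] -> [35, -15, -26]
  [28, -34, 16, 5, -37] -> [28, -34, 16, 5, -37] -> [28, 16, 5, -34, -37] -> [-28, -16, -5, 34, 37] -> [-30, -18, -7, 32, 35] -> [35, 32, -7, -18, -30]
  [7, 26, 0, -26, -13, -1, -27] -> [7, 26, 0, -26, -13, -1, -27] -> [26, 7, 0, -1, -13, -26, -27] -> [-26, -7, 0, 1, 13, 26, 27] -> [-28, -9, -2, -1, 11, 24, 25] -> [25, 24, 11, -1, -2, -9, -28]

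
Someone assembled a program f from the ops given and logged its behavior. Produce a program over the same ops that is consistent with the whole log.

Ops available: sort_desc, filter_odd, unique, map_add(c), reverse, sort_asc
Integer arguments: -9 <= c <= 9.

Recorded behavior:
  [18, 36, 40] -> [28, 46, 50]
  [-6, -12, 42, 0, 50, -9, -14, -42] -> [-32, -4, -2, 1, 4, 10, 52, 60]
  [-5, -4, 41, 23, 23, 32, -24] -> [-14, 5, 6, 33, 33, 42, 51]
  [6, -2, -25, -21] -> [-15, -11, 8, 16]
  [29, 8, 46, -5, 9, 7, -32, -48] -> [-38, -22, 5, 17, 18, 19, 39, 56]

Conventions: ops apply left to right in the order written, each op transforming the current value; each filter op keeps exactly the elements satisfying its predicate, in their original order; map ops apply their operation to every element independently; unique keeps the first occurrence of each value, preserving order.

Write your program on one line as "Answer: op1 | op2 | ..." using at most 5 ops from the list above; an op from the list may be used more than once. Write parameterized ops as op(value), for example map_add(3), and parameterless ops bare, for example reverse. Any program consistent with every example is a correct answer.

sort_desc | map_add(9) | map_add(1) | sort_asc

Check, running the answer program on each example:
  [18, 36, 40] -> [40, 36, 18] -> [49, 45, 27] -> [50, 46, 28] -> [28, 46, 50]
  [-6, -12, 42, 0, 50, -9, -14, -42] -> [50, 42, 0, -6, -9, -12, -14, -42] -> [59, 51, 9, 3, 0, -3, -5, -33] -> [60, 52, 10, 4, 1, -2, -4, -32] -> [-32, -4, -2, 1, 4, 10, 52, 60]
  [-5, -4, 41, 23, 23, 32, -24] -> [41, 32, 23, 23, -4, -5, -24] -> [50, 41, 32, 32, 5, 4, -15] -> [51, 42, 33, 33, 6, 5, -14] -> [-14, 5, 6, 33, 33, 42, 51]
  [6, -2, -25, -21] -> [6, -2, -21, -25] -> [15, 7, -12, -16] -> [16, 8, -11, -15] -> [-15, -11, 8, 16]
  [29, 8, 46, -5, 9, 7, -32, -48] -> [46, 29, 9, 8, 7, -5, -32, -48] -> [55, 38, 18, 17, 16, 4, -23, -39] -> [56, 39, 19, 18, 17, 5, -22, -38] -> [-38, -22, 5, 17, 18, 19, 39, 56]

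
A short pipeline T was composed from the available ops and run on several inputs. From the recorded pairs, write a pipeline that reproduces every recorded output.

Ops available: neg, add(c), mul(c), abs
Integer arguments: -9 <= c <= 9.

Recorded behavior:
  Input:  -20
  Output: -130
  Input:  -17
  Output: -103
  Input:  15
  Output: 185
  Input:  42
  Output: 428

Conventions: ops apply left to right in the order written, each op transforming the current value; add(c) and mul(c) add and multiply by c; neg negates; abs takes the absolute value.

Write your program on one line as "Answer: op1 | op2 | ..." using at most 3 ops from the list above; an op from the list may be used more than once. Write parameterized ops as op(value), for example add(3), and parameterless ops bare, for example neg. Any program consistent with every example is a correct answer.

add(5) | mul(9) | add(5)

Check, running the answer program on each example:
  -20 -> -15 -> -135 -> -130
  -17 -> -12 -> -108 -> -103
  15 -> 20 -> 180 -> 185
  42 -> 47 -> 423 -> 428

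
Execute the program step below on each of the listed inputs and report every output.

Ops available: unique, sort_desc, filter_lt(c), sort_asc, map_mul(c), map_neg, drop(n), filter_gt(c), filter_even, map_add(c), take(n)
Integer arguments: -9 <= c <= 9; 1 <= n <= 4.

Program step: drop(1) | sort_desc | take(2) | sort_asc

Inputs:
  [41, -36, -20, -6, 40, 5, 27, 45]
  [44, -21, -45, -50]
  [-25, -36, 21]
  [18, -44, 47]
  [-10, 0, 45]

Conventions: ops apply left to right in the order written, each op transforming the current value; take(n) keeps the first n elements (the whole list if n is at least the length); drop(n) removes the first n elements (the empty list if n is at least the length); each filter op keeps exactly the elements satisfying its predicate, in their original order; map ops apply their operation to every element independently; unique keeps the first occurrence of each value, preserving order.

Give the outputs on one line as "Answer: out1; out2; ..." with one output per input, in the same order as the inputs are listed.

[40, 45]; [-45, -21]; [-36, 21]; [-44, 47]; [0, 45]

Execution, op by op:
  [41, -36, -20, -6, 40, 5, 27, 45] -> [-36, -20, -6, 40, 5, 27, 45] -> [45, 40, 27, 5, -6, -20, -36] -> [45, 40] -> [40, 45]
  [44, -21, -45, -50] -> [-21, -45, -50] -> [-21, -45, -50] -> [-21, -45] -> [-45, -21]
  [-25, -36, 21] -> [-36, 21] -> [21, -36] -> [21, -36] -> [-36, 21]
  [18, -44, 47] -> [-44, 47] -> [47, -44] -> [47, -44] -> [-44, 47]
  [-10, 0, 45] -> [0, 45] -> [45, 0] -> [45, 0] -> [0, 45]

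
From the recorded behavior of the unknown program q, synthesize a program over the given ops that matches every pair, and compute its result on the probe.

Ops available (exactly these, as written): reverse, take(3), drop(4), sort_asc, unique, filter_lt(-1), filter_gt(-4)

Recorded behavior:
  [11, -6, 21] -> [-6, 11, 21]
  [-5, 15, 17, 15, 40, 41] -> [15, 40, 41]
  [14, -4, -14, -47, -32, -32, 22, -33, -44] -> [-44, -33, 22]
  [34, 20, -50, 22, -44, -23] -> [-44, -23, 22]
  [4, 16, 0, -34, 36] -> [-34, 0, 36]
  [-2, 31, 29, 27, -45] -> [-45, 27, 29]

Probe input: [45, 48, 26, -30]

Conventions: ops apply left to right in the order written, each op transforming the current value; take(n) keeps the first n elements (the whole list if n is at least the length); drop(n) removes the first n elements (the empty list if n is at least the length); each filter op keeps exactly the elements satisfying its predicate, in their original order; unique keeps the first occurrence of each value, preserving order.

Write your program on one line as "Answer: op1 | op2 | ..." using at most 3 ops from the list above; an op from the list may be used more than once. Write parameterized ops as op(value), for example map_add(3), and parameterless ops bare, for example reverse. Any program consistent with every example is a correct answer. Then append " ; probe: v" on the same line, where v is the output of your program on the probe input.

reverse | take(3) | sort_asc ; probe: [-30, 26, 48]

Check, running the answer program on each example:
  [11, -6, 21] -> [21, -6, 11] -> [21, -6, 11] -> [-6, 11, 21]
  [-5, 15, 17, 15, 40, 41] -> [41, 40, 15, 17, 15, -5] -> [41, 40, 15] -> [15, 40, 41]
  [14, -4, -14, -47, -32, -32, 22, -33, -44] -> [-44, -33, 22, -32, -32, -47, -14, -4, 14] -> [-44, -33, 22] -> [-44, -33, 22]
  [34, 20, -50, 22, -44, -23] -> [-23, -44, 22, -50, 20, 34] -> [-23, -44, 22] -> [-44, -23, 22]
  [4, 16, 0, -34, 36] -> [36, -34, 0, 16, 4] -> [36, -34, 0] -> [-34, 0, 36]
  [-2, 31, 29, 27, -45] -> [-45, 27, 29, 31, -2] -> [-45, 27, 29] -> [-45, 27, 29]
  probe: [45, 48, 26, -30] -> [-30, 26, 48, 45] -> [-30, 26, 48] -> [-30, 26, 48]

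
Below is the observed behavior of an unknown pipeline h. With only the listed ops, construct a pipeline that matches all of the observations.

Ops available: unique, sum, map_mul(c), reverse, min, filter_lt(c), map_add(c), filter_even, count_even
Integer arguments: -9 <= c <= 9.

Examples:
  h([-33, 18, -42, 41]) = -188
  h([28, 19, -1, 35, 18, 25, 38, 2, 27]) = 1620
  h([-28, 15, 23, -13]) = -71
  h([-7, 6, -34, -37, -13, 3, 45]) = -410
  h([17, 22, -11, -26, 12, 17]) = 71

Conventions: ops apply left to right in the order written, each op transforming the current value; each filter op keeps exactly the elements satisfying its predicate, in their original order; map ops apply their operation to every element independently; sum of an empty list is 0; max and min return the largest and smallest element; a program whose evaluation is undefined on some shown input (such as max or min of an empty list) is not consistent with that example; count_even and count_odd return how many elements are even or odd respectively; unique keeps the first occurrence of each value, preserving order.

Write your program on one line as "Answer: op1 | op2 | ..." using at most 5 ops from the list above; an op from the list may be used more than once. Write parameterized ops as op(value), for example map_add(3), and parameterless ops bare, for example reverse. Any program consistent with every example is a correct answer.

map_add(-1) | unique | map_mul(9) | map_add(-2) | sum

Check, running the answer program on each example:
  [-33, 18, -42, 41] -> [-34, 17, -43, 40] -> [-34, 17, -43, 40] -> [-306, 153, -387, 360] -> [-308, 151, -389, 358] -> -188
  [28, 19, -1, 35, 18, 25, 38, 2, 27] -> [27, 18, -2, 34, 17, 24, 37, 1, 26] -> [27, 18, -2, 34, 17, 24, 37, 1, 26] -> [243, 162, -18, 306, 153, 216, 333, 9, 234] -> [241, 160, -20, 304, 151, 214, 331, 7, 232] -> 1620
  [-28, 15, 23, -13] -> [-29, 14, 22, -14] -> [-29, 14, 22, -14] -> [-261, 126, 198, -126] -> [-263, 124, 196, -128] -> -71
  [-7, 6, -34, -37, -13, 3, 45] -> [-8, 5, -35, -38, -14, 2, 44] -> [-8, 5, -35, -38, -14, 2, 44] -> [-72, 45, -315, -342, -126, 18, 396] -> [-74, 43, -317, -344, -128, 16, 394] -> -410
  [17, 22, -11, -26, 12, 17] -> [16, 21, -12, -27, 11, 16] -> [16, 21, -12, -27, 11] -> [144, 189, -108, -243, 99] -> [142, 187, -110, -245, 97] -> 71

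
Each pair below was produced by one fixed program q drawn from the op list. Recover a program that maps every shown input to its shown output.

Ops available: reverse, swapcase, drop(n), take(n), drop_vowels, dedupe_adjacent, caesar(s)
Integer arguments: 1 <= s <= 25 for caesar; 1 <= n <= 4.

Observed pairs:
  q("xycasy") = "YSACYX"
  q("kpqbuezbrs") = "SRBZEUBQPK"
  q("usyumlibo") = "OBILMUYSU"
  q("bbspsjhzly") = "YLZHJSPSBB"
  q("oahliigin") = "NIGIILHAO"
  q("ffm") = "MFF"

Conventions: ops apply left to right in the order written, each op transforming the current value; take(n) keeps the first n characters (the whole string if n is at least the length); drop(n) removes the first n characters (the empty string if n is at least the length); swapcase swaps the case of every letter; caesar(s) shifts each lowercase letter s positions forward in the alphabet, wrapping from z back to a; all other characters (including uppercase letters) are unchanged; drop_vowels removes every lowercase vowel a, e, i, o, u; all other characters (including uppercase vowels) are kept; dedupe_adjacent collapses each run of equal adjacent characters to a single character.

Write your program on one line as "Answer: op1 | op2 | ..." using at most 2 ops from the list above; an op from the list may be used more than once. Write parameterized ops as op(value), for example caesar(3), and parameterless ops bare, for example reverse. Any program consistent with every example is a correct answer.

reverse | swapcase

Check, running the answer program on each example:
  "xycasy" -> "ysacyx" -> "YSACYX"
  "kpqbuezbrs" -> "srbzeubqpk" -> "SRBZEUBQPK"
  "usyumlibo" -> "obilmuysu" -> "OBILMUYSU"
  "bbspsjhzly" -> "ylzhjspsbb" -> "YLZHJSPSBB"
  "oahliigin" -> "nigiilhao" -> "NIGIILHAO"
  "ffm" -> "mff" -> "MFF"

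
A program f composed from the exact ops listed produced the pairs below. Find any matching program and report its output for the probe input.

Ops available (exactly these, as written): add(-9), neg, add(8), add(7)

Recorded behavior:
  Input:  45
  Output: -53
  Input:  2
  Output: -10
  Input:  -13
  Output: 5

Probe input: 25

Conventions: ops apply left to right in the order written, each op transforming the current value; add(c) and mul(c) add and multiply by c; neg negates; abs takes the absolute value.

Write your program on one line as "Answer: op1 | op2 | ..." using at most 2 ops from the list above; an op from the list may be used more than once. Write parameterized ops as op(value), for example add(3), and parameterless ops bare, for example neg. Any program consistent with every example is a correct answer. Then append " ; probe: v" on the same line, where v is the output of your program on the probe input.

add(8) | neg ; probe: -33

Check, running the answer program on each example:
  45 -> 53 -> -53
  2 -> 10 -> -10
  -13 -> -5 -> 5
  probe: 25 -> 33 -> -33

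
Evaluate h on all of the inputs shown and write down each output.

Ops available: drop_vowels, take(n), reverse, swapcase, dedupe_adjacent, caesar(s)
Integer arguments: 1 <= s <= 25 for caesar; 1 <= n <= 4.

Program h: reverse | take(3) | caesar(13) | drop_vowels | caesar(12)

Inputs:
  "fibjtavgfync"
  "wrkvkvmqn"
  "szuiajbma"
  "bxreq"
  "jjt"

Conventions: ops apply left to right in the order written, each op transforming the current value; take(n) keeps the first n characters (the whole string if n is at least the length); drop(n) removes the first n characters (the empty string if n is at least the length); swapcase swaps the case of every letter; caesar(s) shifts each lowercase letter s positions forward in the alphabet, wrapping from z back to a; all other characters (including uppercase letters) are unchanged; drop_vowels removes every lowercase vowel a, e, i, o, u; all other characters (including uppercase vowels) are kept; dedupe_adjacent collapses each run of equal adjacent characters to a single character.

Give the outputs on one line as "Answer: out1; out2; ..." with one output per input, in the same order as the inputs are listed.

"bx"; "pl"; "zl"; "pd"; "sii"

Execution, op by op:
  "fibjtavgfync" -> "cnyfgvatjbif" -> "cny" -> "pal" -> "pl" -> "bx"
  "wrkvkvmqn" -> "nqmvkvkrw" -> "nqm" -> "adz" -> "dz" -> "pl"
  "szuiajbma" -> "ambjaiuzs" -> "amb" -> "nzo" -> "nz" -> "zl"
  "bxreq" -> "qerxb" -> "qer" -> "dre" -> "dr" -> "pd"
  "jjt" -> "tjj" -> "tjj" -> "gww" -> "gww" -> "sii"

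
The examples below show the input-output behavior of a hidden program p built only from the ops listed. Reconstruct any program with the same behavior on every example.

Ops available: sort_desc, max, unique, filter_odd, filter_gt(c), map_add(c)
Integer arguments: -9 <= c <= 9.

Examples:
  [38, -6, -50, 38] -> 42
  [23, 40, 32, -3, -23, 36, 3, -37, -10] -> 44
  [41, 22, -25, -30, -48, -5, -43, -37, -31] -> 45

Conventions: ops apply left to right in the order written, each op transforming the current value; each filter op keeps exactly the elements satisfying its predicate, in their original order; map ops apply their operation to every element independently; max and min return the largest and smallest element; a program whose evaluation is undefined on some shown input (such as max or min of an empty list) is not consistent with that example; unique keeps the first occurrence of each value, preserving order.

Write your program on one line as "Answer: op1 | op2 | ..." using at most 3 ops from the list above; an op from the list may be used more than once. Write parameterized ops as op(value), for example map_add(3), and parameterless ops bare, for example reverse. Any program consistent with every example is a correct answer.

sort_desc | map_add(4) | max

Check, running the answer program on each example:
  [38, -6, -50, 38] -> [38, 38, -6, -50] -> [42, 42, -2, -46] -> 42
  [23, 40, 32, -3, -23, 36, 3, -37, -10] -> [40, 36, 32, 23, 3, -3, -10, -23, -37] -> [44, 40, 36, 27, 7, 1, -6, -19, -33] -> 44
  [41, 22, -25, -30, -48, -5, -43, -37, -31] -> [41, 22, -5, -25, -30, -31, -37, -43, -48] -> [45, 26, -1, -21, -26, -27, -33, -39, -44] -> 45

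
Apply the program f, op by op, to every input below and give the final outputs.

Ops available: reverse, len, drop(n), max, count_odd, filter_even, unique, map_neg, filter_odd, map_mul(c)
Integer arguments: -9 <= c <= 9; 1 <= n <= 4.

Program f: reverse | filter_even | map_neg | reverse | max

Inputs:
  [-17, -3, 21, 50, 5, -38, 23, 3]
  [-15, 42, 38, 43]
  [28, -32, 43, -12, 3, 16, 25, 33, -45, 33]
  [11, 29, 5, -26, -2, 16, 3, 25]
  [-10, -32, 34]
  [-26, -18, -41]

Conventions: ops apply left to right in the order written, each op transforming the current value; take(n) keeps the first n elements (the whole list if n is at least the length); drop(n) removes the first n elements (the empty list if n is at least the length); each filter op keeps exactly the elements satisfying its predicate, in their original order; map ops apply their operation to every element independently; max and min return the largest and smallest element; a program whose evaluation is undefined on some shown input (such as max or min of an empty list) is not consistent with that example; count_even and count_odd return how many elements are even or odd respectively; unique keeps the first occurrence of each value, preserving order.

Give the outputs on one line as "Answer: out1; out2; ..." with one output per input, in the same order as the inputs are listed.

38; -38; 32; 26; 32; 26

Execution, op by op:
  [-17, -3, 21, 50, 5, -38, 23, 3] -> [3, 23, -38, 5, 50, 21, -3, -17] -> [-38, 50] -> [38, -50] -> [-50, 38] -> 38
  [-15, 42, 38, 43] -> [43, 38, 42, -15] -> [38, 42] -> [-38, -42] -> [-42, -38] -> -38
  [28, -32, 43, -12, 3, 16, 25, 33, -45, 33] -> [33, -45, 33, 25, 16, 3, -12, 43, -32, 28] -> [16, -12, -32, 28] -> [-16, 12, 32, -28] -> [-28, 32, 12, -16] -> 32
  [11, 29, 5, -26, -2, 16, 3, 25] -> [25, 3, 16, -2, -26, 5, 29, 11] -> [16, -2, -26] -> [-16, 2, 26] -> [26, 2, -16] -> 26
  [-10, -32, 34] -> [34, -32, -10] -> [34, -32, -10] -> [-34, 32, 10] -> [10, 32, -34] -> 32
  [-26, -18, -41] -> [-41, -18, -26] -> [-18, -26] -> [18, 26] -> [26, 18] -> 26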